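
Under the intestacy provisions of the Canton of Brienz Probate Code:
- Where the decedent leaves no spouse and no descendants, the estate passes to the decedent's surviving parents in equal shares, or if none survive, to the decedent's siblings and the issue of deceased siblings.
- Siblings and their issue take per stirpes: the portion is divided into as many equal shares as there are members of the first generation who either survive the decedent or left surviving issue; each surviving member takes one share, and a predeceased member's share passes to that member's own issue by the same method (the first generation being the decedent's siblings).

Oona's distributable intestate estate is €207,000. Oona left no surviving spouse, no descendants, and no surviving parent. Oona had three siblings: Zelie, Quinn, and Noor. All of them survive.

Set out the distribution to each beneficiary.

Zelie: €69,000; Quinn: €69,000; Noor: €69,000

The entire €207,000 passes to the siblings and their issue.
That amount (€207,000) is divided into 3 shares of €69,000: Zelie, Quinn, and Noor each take €69,000.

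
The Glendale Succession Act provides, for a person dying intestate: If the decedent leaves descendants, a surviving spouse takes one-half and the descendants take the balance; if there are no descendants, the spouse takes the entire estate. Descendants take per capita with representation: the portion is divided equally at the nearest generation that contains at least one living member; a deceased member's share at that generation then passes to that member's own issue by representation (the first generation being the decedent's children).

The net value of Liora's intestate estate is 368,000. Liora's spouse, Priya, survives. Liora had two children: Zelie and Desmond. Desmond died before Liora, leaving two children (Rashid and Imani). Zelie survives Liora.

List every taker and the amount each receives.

Priya: 184,000; Zelie: 92,000; Rashid: 46,000; Imani: 46,000

Priya takes one-half of 368,000 = 184,000. The remaining 184,000 passes to the descendants.
The descendants' portion (184,000) is divided into 2 shares of 92,000: Zelie takes 92,000; Desmond's 92,000 share passes to Desmond's issue.
Desmond's share (92,000) is divided into 2 shares of 46,000: Rashid and Imani each take 46,000.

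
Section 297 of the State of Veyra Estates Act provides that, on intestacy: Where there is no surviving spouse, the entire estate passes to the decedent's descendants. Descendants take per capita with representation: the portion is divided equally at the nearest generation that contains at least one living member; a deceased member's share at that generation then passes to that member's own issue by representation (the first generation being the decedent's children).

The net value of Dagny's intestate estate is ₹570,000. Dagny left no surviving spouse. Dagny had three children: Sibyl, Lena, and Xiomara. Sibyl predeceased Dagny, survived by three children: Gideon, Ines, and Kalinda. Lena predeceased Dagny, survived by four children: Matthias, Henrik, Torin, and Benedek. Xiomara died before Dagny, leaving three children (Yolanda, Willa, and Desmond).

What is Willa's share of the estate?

The entire ₹570,000 passes to the descendants.
No child survives, so the initial division is made at the grandchildren's generation.
That amount (₹570,000) is divided into 10 shares of ₹57,000: Gideon, Ines, Kalinda, Matthias, Henrik, Torin, Benedek, Yolanda, Willa, and Desmond each take ₹57,000.

Willa receives ₹57,000.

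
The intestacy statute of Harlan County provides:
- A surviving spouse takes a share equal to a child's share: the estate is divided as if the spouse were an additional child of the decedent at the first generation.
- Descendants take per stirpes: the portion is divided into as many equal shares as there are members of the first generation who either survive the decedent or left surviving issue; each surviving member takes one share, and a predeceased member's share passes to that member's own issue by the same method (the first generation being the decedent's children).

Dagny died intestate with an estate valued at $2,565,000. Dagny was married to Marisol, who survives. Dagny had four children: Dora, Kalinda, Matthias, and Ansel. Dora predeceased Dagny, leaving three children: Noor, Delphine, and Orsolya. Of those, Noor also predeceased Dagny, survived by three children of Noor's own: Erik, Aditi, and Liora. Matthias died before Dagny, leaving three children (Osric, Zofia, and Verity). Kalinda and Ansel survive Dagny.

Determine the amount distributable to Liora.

Liora receives $57,000.

The spouse counts as an additional share at the children's level, so there are 5 primary shares of $513,000. Marisol takes one such share ($513,000).
The children's combined portion ($2,052,000) is divided into 4 shares of $513,000: Kalinda and Ansel each take $513,000; Dora's $513,000 share passes to Dora's issue; Matthias's $513,000 share passes to Matthias's issue.
Dora's share ($513,000) is divided into 3 shares of $171,000: Delphine and Orsolya each take $171,000; Noor's $171,000 share passes to Noor's issue.
Noor's share ($171,000) is divided into 3 shares of $57,000: Erik, Aditi, and Liora each take $57,000.
Matthias's share ($513,000) is divided into 3 shares of $171,000: Osric, Zofia, and Verity each take $171,000.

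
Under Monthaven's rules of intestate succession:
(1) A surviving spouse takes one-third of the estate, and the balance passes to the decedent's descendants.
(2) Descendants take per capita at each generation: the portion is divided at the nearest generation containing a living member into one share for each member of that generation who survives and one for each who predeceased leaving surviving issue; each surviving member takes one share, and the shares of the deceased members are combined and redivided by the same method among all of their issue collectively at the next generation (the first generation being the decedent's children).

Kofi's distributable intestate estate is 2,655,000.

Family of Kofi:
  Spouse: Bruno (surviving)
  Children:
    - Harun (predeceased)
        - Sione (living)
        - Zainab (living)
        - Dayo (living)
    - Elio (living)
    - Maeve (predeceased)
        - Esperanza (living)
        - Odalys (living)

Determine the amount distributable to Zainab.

Zainab receives 236,000.

Bruno takes one-third of 2,655,000 = 885,000. The remaining 1,770,000 passes to the descendants.
The descendants' portion (1,770,000) is divided at the children's generation into 3 shares of 590,000. Elio takes 590,000. The 2 shares of the deceased (Harun and Maeve) are combined into a pool of 1,180,000.
That pool (1,180,000) is divided at the grandchildren's generation equally among Sione, Zainab, Dayo, Esperanza, and Odalys: 236,000 each.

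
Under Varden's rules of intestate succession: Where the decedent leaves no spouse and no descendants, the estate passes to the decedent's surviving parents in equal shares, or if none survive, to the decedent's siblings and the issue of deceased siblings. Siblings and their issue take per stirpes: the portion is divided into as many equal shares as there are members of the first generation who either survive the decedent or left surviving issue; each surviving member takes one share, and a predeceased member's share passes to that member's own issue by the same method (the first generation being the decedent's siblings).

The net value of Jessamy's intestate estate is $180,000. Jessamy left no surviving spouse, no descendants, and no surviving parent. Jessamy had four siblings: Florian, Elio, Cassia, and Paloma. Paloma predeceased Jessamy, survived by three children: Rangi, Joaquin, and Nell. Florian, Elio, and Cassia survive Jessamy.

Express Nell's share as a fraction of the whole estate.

The entire $180,000 passes to the siblings and their issue.
That amount ($180,000) is divided into 4 shares of $45,000: Florian, Elio, and Cassia each take $45,000; Paloma's $45,000 share passes to Paloma's issue.
Paloma's share ($45,000) is divided into 3 shares of $15,000: Rangi, Joaquin, and Nell each take $15,000.

Nell receives 1/12 of the estate.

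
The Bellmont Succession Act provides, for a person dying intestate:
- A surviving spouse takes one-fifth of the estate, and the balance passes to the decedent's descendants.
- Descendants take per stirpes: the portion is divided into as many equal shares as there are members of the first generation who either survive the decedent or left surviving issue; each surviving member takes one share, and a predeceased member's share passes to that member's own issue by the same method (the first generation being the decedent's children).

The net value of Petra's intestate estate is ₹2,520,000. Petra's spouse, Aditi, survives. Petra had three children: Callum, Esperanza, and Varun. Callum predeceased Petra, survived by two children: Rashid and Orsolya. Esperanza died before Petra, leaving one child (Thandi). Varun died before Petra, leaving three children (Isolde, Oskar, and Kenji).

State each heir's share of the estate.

Aditi takes one-fifth of ₹2,520,000 = ₹504,000. The remaining ₹2,016,000 passes to the descendants.
The descendants' portion (₹2,016,000) is divided into 3 shares of ₹672,000: Callum's ₹672,000 share passes to Callum's issue; Esperanza's ₹672,000 share passes to Esperanza's issue; Varun's ₹672,000 share passes to Varun's issue.
Callum's share (₹672,000) is divided into 2 shares of ₹336,000: Rashid and Orsolya each take ₹336,000.
Esperanza's share (₹672,000) passes entirely to Thandi.
Varun's share (₹672,000) is divided into 3 shares of ₹224,000: Isolde, Oskar, and Kenji each take ₹224,000.

Aditi: ₹504,000; Rashid: ₹336,000; Orsolya: ₹336,000; Thandi: ₹672,000; Isolde: ₹224,000; Oskar: ₹224,000; Kenji: ₹224,000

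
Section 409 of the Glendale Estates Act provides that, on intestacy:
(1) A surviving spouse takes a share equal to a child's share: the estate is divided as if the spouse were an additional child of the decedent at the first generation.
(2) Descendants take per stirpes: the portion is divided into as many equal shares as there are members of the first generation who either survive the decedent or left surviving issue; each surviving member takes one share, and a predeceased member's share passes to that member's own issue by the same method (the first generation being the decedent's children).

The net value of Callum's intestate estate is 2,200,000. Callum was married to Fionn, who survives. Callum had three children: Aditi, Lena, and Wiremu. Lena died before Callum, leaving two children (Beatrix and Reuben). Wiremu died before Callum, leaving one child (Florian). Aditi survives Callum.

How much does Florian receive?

The spouse counts as an additional share at the children's level, so there are 4 primary shares of 550,000. Fionn takes one such share (550,000).
The children's combined portion (1,650,000) is divided into 3 shares of 550,000: Aditi takes 550,000; Lena's 550,000 share passes to Lena's issue; Wiremu's 550,000 share passes to Wiremu's issue.
Lena's share (550,000) is divided into 2 shares of 275,000: Beatrix and Reuben each take 275,000.
Wiremu's share (550,000) passes entirely to Florian.

Florian receives 550,000.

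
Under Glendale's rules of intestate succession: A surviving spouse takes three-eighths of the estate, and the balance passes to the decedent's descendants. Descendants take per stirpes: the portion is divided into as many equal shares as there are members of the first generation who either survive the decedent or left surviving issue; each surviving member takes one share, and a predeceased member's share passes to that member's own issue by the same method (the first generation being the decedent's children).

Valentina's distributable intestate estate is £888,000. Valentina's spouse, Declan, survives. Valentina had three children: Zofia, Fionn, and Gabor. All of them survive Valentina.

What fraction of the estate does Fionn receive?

Declan takes three-eighths of £888,000 = £333,000. The remaining £555,000 passes to the descendants.
The descendants' portion (£555,000) is divided into 3 shares of £185,000: Zofia, Fionn, and Gabor each take £185,000.

Fionn receives 5/24 of the estate.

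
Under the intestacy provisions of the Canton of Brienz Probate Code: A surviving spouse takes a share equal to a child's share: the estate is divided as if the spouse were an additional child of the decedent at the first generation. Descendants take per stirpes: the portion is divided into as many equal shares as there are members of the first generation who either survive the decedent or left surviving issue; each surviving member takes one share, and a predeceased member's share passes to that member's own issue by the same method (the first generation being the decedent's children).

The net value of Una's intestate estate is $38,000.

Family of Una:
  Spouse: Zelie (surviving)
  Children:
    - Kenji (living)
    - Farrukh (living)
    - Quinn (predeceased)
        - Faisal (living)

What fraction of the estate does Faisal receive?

Faisal receives 1/4 of the estate.

The spouse counts as an additional share at the children's level, so there are 4 primary shares of $9,500. Zelie takes one such share ($9,500).
The children's combined portion ($28,500) is divided into 3 shares of $9,500: Kenji and Farrukh each take $9,500; Quinn's $9,500 share passes to Quinn's issue.
Quinn's share ($9,500) passes entirely to Faisal.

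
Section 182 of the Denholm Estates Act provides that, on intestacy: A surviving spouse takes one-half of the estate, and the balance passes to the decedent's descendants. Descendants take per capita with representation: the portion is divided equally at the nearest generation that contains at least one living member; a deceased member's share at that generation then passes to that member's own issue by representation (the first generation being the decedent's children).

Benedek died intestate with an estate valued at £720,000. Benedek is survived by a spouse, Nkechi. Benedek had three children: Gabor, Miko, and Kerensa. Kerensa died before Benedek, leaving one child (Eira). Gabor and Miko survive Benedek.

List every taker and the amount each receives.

Nkechi: £360,000; Gabor: £120,000; Miko: £120,000; Eira: £120,000

Nkechi takes one-half of £720,000 = £360,000. The remaining £360,000 passes to the descendants.
The descendants' portion (£360,000) is divided into 3 shares of £120,000: Gabor and Miko each take £120,000; Kerensa's £120,000 share passes to Kerensa's issue.
Kerensa's share (£120,000) passes entirely to Eira.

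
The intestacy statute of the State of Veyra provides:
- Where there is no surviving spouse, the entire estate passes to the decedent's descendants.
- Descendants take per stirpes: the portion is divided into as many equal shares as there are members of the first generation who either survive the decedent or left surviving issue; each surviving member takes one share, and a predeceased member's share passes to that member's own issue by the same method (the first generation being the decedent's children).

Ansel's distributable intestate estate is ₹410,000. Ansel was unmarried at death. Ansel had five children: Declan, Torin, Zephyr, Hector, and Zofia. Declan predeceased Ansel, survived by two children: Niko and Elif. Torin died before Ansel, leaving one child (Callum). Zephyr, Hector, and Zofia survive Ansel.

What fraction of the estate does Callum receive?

Callum receives 1/5 of the estate.

The entire ₹410,000 passes to the descendants.
That amount (₹410,000) is divided into 5 shares of ₹82,000: Zephyr, Hector, and Zofia each take ₹82,000; Declan's ₹82,000 share passes to Declan's issue; Torin's ₹82,000 share passes to Torin's issue.
Declan's share (₹82,000) is divided into 2 shares of ₹41,000: Niko and Elif each take ₹41,000.
Torin's share (₹82,000) passes entirely to Callum.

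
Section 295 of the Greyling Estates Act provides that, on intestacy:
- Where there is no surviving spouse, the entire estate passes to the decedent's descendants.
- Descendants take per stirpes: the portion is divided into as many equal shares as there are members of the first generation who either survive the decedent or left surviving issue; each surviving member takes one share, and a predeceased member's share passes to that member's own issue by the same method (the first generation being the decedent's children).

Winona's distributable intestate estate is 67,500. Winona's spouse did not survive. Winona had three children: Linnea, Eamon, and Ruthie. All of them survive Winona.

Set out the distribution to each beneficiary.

Linnea: 22,500; Eamon: 22,500; Ruthie: 22,500

The entire 67,500 passes to the descendants.
That amount (67,500) is divided into 3 shares of 22,500: Linnea, Eamon, and Ruthie each take 22,500.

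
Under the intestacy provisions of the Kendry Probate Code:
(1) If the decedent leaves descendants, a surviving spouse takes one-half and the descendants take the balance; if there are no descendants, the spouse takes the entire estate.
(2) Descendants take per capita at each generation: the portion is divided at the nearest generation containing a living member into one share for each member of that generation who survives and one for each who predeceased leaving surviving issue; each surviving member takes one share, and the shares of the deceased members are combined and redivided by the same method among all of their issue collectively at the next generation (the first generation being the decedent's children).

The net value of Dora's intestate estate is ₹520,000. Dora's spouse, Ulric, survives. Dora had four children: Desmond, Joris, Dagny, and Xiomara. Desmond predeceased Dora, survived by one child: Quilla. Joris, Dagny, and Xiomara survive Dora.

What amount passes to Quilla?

Quilla receives ₹65,000.

Ulric takes one-half of ₹520,000 = ₹260,000. The remaining ₹260,000 passes to the descendants.
The descendants' portion (₹260,000) is divided at the children's generation into 4 shares of ₹65,000. Joris, Dagny, and Xiomara each take ₹65,000. The remaining share for the deceased Desmond (₹65,000) is carried to the next generation.
That pool (₹65,000) passes entirely to Quilla, the sole taker at the grandchildren's generation.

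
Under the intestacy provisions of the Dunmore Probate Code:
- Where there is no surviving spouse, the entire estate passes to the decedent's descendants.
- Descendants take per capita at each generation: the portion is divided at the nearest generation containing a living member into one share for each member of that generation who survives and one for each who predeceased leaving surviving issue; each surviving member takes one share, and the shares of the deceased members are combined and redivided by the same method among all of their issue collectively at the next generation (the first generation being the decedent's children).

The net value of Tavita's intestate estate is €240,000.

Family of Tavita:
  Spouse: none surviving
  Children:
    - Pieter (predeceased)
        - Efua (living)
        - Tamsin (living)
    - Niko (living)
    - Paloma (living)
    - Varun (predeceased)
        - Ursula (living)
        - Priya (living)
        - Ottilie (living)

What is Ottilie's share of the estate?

The entire €240,000 passes to the descendants.
That amount (€240,000) is divided at the children's generation into 4 shares of €60,000. Niko and Paloma each take €60,000. The 2 shares of the deceased (Pieter and Varun) are combined into a pool of €120,000.
That pool (€120,000) is divided at the grandchildren's generation equally among Efua, Tamsin, Ursula, Priya, and Ottilie: €24,000 each.

Ottilie receives €24,000.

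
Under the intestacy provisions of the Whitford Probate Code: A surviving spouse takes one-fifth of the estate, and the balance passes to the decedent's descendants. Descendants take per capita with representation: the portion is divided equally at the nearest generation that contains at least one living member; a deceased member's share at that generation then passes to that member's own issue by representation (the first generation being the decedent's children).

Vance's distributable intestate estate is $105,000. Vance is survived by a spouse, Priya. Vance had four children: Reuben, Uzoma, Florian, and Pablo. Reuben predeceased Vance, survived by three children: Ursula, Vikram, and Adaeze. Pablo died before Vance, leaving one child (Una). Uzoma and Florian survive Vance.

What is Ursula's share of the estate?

Ursula receives $7,000.

Priya takes one-fifth of $105,000 = $21,000. The remaining $84,000 passes to the descendants.
The descendants' portion ($84,000) is divided into 4 shares of $21,000: Uzoma and Florian each take $21,000; Reuben's $21,000 share passes to Reuben's issue; Pablo's $21,000 share passes to Pablo's issue.
Reuben's share ($21,000) is divided into 3 shares of $7,000: Ursula, Vikram, and Adaeze each take $7,000.
Pablo's share ($21,000) passes entirely to Una.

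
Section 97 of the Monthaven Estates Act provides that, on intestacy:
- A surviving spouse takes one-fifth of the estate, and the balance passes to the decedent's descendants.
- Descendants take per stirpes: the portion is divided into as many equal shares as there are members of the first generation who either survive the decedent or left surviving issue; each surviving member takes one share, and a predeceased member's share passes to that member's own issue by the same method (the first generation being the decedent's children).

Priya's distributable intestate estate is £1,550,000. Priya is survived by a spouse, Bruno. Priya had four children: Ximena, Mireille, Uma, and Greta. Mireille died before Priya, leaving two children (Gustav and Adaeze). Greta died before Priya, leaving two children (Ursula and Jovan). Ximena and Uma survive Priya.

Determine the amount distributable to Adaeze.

Adaeze receives £155,000.

Bruno takes one-fifth of £1,550,000 = £310,000. The remaining £1,240,000 passes to the descendants.
The descendants' portion (£1,240,000) is divided into 4 shares of £310,000: Ximena and Uma each take £310,000; Mireille's £310,000 share passes to Mireille's issue; Greta's £310,000 share passes to Greta's issue.
Mireille's share (£310,000) is divided into 2 shares of £155,000: Gustav and Adaeze each take £155,000.
Greta's share (£310,000) is divided into 2 shares of £155,000: Ursula and Jovan each take £155,000.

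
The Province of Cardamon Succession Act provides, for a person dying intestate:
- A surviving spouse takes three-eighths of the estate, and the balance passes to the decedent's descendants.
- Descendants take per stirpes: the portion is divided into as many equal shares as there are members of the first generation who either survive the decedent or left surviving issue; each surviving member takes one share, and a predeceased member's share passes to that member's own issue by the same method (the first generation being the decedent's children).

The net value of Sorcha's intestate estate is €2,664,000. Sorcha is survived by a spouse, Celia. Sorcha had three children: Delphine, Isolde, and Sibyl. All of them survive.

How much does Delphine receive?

Delphine receives €555,000.

Celia takes three-eighths of €2,664,000 = €999,000. The remaining €1,665,000 passes to the descendants.
The descendants' portion (€1,665,000) is divided into 3 shares of €555,000: Delphine, Isolde, and Sibyl each take €555,000.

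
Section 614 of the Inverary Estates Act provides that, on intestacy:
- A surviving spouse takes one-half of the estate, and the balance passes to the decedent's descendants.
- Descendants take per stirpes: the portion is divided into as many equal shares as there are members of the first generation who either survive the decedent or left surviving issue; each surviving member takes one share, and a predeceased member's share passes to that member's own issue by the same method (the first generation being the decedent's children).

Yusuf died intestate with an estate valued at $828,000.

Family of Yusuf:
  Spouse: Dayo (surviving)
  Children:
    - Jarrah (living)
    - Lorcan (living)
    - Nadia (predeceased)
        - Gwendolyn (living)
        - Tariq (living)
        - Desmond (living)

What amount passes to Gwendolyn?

Gwendolyn receives $46,000.

Dayo takes one-half of $828,000 = $414,000. The remaining $414,000 passes to the descendants.
The descendants' portion ($414,000) is divided into 3 shares of $138,000: Jarrah and Lorcan each take $138,000; Nadia's $138,000 share passes to Nadia's issue.
Nadia's share ($138,000) is divided into 3 shares of $46,000: Gwendolyn, Tariq, and Desmond each take $46,000.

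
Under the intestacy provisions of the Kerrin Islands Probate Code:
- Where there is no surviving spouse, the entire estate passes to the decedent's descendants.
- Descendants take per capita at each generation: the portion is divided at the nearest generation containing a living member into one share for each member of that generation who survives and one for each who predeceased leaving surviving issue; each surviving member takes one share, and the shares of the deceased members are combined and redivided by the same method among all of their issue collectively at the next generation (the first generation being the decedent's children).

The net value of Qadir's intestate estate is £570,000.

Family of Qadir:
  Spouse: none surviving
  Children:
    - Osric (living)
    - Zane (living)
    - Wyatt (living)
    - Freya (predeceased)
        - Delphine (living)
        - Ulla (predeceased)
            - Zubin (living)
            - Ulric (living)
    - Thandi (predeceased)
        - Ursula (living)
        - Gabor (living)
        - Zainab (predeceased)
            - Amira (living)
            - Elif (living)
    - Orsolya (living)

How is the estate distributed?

Osric: £95,000; Zane: £95,000; Wyatt: £95,000; Delphine: £38,000; Zubin: £19,000; Ulric: £19,000; Ursula: £38,000; Gabor: £38,000; Amira: £19,000; Elif: £19,000; Orsolya: £95,000

The entire £570,000 passes to the descendants.
That amount (£570,000) is divided at the children's generation into 6 shares of £95,000. Osric, Zane, Wyatt, and Orsolya each take £95,000. The 2 shares of the deceased (Freya and Thandi) are combined into a pool of £190,000.
That pool (£190,000) is divided at the grandchildren's generation into 5 shares of £38,000. Delphine, Ursula, and Gabor each take £38,000. The 2 shares of the deceased (Ulla and Zainab) are combined into a pool of £76,000.
That pool (£76,000) is divided at the great-grandchildren's generation equally among Zubin, Ulric, Amira, and Elif: £19,000 each.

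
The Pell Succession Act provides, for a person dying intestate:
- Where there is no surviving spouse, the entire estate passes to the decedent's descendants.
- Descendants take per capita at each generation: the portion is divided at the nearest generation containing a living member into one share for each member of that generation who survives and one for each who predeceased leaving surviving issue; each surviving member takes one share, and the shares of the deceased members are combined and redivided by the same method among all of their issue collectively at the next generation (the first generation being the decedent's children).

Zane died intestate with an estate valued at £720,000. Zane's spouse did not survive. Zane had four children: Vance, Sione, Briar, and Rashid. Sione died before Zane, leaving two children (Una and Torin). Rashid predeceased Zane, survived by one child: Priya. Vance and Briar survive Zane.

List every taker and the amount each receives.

The entire £720,000 passes to the descendants.
That amount (£720,000) is divided at the children's generation into 4 shares of £180,000. Vance and Briar each take £180,000. The 2 shares of the deceased (Sione and Rashid) are combined into a pool of £360,000.
That pool (£360,000) is divided at the grandchildren's generation equally among Una, Torin, and Priya: £120,000 each.

Vance: £180,000; Una: £120,000; Torin: £120,000; Briar: £180,000; Priya: £120,000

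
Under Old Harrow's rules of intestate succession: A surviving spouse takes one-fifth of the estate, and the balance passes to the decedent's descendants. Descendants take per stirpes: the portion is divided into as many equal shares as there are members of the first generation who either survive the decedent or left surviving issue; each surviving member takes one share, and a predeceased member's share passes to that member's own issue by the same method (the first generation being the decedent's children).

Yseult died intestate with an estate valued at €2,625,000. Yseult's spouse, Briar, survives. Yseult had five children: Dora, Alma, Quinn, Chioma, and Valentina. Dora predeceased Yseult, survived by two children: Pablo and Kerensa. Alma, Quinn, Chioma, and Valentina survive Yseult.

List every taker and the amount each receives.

Briar takes one-fifth of €2,625,000 = €525,000. The remaining €2,100,000 passes to the descendants.
The descendants' portion (€2,100,000) is divided into 5 shares of €420,000: Alma, Quinn, Chioma, and Valentina each take €420,000; Dora's €420,000 share passes to Dora's issue.
Dora's share (€420,000) is divided into 2 shares of €210,000: Pablo and Kerensa each take €210,000.

Briar: €525,000; Pablo: €210,000; Kerensa: €210,000; Alma: €420,000; Quinn: €420,000; Chioma: €420,000; Valentina: €420,000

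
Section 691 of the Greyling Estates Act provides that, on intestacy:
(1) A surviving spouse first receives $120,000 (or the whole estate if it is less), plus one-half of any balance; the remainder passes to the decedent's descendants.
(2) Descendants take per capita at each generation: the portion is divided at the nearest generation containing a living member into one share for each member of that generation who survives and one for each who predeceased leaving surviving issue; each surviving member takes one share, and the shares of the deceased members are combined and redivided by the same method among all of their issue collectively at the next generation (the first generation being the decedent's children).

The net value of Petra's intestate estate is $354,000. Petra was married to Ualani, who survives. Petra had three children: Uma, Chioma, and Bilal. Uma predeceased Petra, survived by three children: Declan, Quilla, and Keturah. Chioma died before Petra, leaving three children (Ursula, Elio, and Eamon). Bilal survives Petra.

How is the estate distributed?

Ualani: $237,000; Declan: $13,000; Quilla: $13,000; Keturah: $13,000; Ursula: $13,000; Elio: $13,000; Eamon: $13,000; Bilal: $39,000

Ualani first takes $120,000, leaving a balance of $234,000. Ualani then takes one-half of the balance ($117,000), for a total of $237,000. The remaining $117,000 passes to the descendants.
The descendants' portion ($117,000) is divided at the children's generation into 3 shares of $39,000. Bilal takes $39,000. The 2 shares of the deceased (Uma and Chioma) are combined into a pool of $78,000.
That pool ($78,000) is divided at the grandchildren's generation equally among Declan, Quilla, Keturah, Ursula, Elio, and Eamon: $13,000 each.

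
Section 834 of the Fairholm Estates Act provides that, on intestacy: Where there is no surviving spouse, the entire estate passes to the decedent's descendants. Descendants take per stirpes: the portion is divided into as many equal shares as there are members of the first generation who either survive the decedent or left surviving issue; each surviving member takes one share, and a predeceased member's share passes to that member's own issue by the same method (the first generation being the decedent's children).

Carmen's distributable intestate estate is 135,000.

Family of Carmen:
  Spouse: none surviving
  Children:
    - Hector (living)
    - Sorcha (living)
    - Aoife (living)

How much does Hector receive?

Hector receives 45,000.

The entire 135,000 passes to the descendants.
That amount (135,000) is divided into 3 shares of 45,000: Hector, Sorcha, and Aoife each take 45,000.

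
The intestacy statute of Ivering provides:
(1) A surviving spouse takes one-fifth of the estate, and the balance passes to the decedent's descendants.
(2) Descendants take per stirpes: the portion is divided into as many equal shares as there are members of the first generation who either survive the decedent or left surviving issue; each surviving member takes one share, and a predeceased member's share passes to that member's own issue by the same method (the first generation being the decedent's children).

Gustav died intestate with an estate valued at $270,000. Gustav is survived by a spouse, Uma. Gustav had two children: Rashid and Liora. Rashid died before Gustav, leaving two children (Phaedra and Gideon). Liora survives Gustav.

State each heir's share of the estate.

Uma: $54,000; Phaedra: $54,000; Gideon: $54,000; Liora: $108,000

Uma takes one-fifth of $270,000 = $54,000. The remaining $216,000 passes to the descendants.
The descendants' portion ($216,000) is divided into 2 shares of $108,000: Liora takes $108,000; Rashid's $108,000 share passes to Rashid's issue.
Rashid's share ($108,000) is divided into 2 shares of $54,000: Phaedra and Gideon each take $54,000.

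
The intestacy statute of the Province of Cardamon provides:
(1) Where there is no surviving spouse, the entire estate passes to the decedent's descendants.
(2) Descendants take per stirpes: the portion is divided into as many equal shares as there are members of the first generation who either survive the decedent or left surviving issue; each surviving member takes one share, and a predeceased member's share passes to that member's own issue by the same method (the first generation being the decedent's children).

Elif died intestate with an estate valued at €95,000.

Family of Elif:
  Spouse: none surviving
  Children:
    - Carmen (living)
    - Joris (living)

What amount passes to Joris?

Joris receives €47,500.

The entire €95,000 passes to the descendants.
That amount (€95,000) is divided into 2 shares of €47,500: Carmen and Joris each take €47,500.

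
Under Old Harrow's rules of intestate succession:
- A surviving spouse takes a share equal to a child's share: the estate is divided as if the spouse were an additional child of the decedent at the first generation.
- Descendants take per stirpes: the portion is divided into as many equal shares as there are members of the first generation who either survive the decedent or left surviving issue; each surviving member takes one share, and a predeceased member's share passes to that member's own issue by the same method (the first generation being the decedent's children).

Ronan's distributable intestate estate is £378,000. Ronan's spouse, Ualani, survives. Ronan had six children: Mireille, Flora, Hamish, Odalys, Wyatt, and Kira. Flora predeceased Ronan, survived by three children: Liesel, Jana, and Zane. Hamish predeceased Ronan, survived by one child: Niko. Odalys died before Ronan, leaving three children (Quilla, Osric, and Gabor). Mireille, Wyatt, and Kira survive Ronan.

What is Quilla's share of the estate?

The spouse counts as an additional share at the children's level, so there are 7 primary shares of £54,000. Ualani takes one such share (£54,000).
The children's combined portion (£324,000) is divided into 6 shares of £54,000: Mireille, Wyatt, and Kira each take £54,000; Flora's £54,000 share passes to Flora's issue; Hamish's £54,000 share passes to Hamish's issue; Odalys's £54,000 share passes to Odalys's issue.
Flora's share (£54,000) is divided into 3 shares of £18,000: Liesel, Jana, and Zane each take £18,000.
Hamish's share (£54,000) passes entirely to Niko.
Odalys's share (£54,000) is divided into 3 shares of £18,000: Quilla, Osric, and Gabor each take £18,000.

Quilla receives £18,000.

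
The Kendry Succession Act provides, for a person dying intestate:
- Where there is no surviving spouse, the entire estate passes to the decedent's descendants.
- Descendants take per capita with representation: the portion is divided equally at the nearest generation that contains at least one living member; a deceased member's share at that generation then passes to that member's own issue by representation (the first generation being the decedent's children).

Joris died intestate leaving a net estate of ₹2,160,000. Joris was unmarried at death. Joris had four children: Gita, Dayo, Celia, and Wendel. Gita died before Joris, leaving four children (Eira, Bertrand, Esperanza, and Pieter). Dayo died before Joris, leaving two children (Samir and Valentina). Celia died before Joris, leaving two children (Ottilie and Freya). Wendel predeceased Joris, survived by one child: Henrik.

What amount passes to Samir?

The entire ₹2,160,000 passes to the descendants.
No child survives, so the initial division is made at the grandchildren's generation.
That amount (₹2,160,000) is divided into 9 shares of ₹240,000: Eira, Bertrand, Esperanza, Pieter, Samir, Valentina, Ottilie, Freya, and Henrik each take ₹240,000.

Samir receives ₹240,000.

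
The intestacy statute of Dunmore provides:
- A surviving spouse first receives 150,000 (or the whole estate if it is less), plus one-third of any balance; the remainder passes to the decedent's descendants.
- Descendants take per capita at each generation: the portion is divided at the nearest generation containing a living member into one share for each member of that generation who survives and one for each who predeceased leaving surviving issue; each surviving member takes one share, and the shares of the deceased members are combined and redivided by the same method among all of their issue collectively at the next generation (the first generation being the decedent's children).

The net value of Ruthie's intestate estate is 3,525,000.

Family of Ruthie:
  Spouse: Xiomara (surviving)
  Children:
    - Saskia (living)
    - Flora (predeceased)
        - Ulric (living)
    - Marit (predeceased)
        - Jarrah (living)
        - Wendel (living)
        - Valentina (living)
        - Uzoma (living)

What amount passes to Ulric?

Xiomara first takes 150,000, leaving a balance of 3,375,000. Xiomara then takes one-third of the balance (1,125,000), for a total of 1,275,000. The remaining 2,250,000 passes to the descendants.
The descendants' portion (2,250,000) is divided at the children's generation into 3 shares of 750,000. Saskia takes 750,000. The 2 shares of the deceased (Flora and Marit) are combined into a pool of 1,500,000.
That pool (1,500,000) is divided at the grandchildren's generation equally among Ulric, Jarrah, Wendel, Valentina, and Uzoma: 300,000 each.

Ulric receives 300,000.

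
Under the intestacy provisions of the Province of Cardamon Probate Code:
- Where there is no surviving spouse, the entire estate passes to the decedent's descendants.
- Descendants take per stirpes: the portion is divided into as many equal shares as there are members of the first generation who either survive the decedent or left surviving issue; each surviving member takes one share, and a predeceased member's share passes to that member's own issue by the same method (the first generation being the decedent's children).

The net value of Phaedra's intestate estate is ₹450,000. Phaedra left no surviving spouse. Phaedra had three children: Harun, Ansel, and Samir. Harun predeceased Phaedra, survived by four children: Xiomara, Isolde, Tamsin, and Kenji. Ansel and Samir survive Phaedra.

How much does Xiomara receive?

The entire ₹450,000 passes to the descendants.
That amount (₹450,000) is divided into 3 shares of ₹150,000: Ansel and Samir each take ₹150,000; Harun's ₹150,000 share passes to Harun's issue.
Harun's share (₹150,000) is divided into 4 shares of ₹37,500: Xiomara, Isolde, Tamsin, and Kenji each take ₹37,500.

Xiomara receives ₹37,500.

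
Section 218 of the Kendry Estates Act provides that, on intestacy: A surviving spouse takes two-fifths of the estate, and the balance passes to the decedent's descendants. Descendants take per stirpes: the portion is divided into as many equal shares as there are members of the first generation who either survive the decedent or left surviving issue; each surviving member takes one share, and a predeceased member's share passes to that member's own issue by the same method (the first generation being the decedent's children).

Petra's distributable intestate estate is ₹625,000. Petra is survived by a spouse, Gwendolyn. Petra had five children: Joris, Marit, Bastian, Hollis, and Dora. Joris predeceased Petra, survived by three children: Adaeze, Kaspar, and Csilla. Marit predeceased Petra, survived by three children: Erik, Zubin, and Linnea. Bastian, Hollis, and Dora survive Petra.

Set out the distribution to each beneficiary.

Gwendolyn takes two-fifths of ₹625,000 = ₹250,000. The remaining ₹375,000 passes to the descendants.
The descendants' portion (₹375,000) is divided into 5 shares of ₹75,000: Bastian, Hollis, and Dora each take ₹75,000; Joris's ₹75,000 share passes to Joris's issue; Marit's ₹75,000 share passes to Marit's issue.
Joris's share (₹75,000) is divided into 3 shares of ₹25,000: Adaeze, Kaspar, and Csilla each take ₹25,000.
Marit's share (₹75,000) is divided into 3 shares of ₹25,000: Erik, Zubin, and Linnea each take ₹25,000.

Gwendolyn: ₹250,000; Adaeze: ₹25,000; Kaspar: ₹25,000; Csilla: ₹25,000; Erik: ₹25,000; Zubin: ₹25,000; Linnea: ₹25,000; Bastian: ₹75,000; Hollis: ₹75,000; Dora: ₹75,000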